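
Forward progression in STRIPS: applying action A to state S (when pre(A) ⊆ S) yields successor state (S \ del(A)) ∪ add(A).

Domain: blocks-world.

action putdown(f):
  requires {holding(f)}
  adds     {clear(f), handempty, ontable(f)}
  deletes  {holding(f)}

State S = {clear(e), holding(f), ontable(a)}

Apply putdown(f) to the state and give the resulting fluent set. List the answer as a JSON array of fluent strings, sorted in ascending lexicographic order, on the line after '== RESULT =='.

Progress:
  pre ⊆ S: {holding(f)} ⊆ S  — applicable
  S \ del = {clear(e), ontable(a)}
  ∪ add   = {clear(e), clear(f), handempty, ontable(a), ontable(f)}

== RESULT ==
["clear(e)", "clear(f)", "handempty", "ontable(a)", "ontable(f)"]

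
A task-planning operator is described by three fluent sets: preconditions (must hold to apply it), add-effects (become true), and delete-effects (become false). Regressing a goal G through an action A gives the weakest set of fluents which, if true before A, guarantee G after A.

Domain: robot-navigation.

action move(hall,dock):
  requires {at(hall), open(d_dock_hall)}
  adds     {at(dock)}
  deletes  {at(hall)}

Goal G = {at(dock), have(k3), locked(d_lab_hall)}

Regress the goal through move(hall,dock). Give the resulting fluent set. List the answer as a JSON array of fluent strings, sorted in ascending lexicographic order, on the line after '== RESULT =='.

Regress:
  G ∩ del = {}  (empty — regression defined)
  G \ add = {at(dock), have(k3), locked(d_lab_hall)} \ {at(dock)} = {have(k3), locked(d_lab_hall)}
  ∪ pre   = {have(k3), locked(d_lab_hall)} ∪ {at(hall), open(d_dock_hall)}
          = {at(hall), have(k3), locked(d_lab_hall), open(d_dock_hall)}

== RESULT ==
["at(hall)", "have(k3)", "locked(d_lab_hall)", "open(d_dock_hall)"]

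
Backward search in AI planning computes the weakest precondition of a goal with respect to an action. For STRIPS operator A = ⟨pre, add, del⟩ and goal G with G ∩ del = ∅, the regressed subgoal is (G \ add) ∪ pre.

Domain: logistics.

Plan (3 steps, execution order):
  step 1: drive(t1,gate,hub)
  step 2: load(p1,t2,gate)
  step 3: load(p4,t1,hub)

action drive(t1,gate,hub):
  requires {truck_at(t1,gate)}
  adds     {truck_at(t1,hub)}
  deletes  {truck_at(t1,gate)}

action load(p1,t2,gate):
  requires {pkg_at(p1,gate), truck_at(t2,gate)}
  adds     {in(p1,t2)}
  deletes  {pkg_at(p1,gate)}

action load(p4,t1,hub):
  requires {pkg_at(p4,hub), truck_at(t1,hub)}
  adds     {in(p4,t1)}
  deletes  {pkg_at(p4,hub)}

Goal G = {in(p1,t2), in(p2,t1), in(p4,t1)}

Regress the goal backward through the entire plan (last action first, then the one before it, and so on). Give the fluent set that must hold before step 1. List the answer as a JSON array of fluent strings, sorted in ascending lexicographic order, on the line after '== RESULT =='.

Regress step by step:
  through step 3 (load(p4,t1,hub)): drop {in(p4,t1)}, keep {in(p1,t2), in(p2,t1)}, require {pkg_at(p4,hub), truck_at(t1,hub)}
    → {in(p1,t2), in(p2,t1), pkg_at(p4,hub), truck_at(t1,hub)}
  through step 2 (load(p1,t2,gate)): drop {in(p1,t2)}, keep {in(p2,t1), pkg_at(p4,hub), truck_at(t1,hub)}, require {pkg_at(p1,gate), truck_at(t2,gate)}
    → {in(p2,t1), pkg_at(p1,gate), pkg_at(p4,hub), truck_at(t1,hub), truck_at(t2,gate)}
  through step 1 (drive(t1,gate,hub)): drop {truck_at(t1,hub)}, keep {in(p2,t1), pkg_at(p1,gate), pkg_at(p4,hub), truck_at(t2,gate)}, require {truck_at(t1,gate)}
    → {in(p2,t1), pkg_at(p1,gate), pkg_at(p4,hub), truck_at(t1,gate), truck_at(t2,gate)}

== RESULT ==
["in(p2,t1)", "pkg_at(p1,gate)", "pkg_at(p4,hub)", "truck_at(t1,gate)", "truck_at(t2,gate)"]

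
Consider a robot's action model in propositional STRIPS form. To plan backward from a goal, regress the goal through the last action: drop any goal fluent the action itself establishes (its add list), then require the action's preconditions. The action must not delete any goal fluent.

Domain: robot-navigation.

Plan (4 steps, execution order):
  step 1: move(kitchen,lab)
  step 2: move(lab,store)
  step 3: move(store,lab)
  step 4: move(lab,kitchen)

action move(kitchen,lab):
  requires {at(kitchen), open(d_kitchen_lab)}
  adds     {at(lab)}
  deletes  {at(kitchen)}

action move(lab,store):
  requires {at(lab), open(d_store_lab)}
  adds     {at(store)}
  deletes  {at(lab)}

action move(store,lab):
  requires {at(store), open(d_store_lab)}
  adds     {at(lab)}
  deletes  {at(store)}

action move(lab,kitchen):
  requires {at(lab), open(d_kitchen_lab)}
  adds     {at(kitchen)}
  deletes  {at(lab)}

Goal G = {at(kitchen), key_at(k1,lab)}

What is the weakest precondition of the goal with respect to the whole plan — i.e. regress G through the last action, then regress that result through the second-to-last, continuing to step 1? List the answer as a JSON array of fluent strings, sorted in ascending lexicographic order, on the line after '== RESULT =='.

Work backward from the goal:
  through step 4 (move(lab,kitchen)): drop {at(kitchen)}, keep {key_at(k1,lab)}, require {at(lab), open(d_kitchen_lab)}
    → {at(lab), key_at(k1,lab), open(d_kitchen_lab)}
  through step 3 (move(store,lab)): drop {at(lab)}, keep {key_at(k1,lab), open(d_kitchen_lab)}, require {at(store), open(d_store_lab)}
    → {at(store), key_at(k1,lab), open(d_kitchen_lab), open(d_store_lab)}
  through step 2 (move(lab,store)): drop {at(store)}, keep {key_at(k1,lab), open(d_kitchen_lab), open(d_store_lab)}, require {at(lab), open(d_store_lab)}
    → {at(lab), key_at(k1,lab), open(d_kitchen_lab), open(d_store_lab)}
  through step 1 (move(kitchen,lab)): drop {at(lab)}, keep {key_at(k1,lab), open(d_kitchen_lab), open(d_store_lab)}, require {at(kitchen), open(d_kitchen_lab)}
    → {at(kitchen), key_at(k1,lab), open(d_kitchen_lab), open(d_store_lab)}

== RESULT ==
["at(kitchen)", "key_at(k1,lab)", "open(d_kitchen_lab)", "open(d_store_lab)"]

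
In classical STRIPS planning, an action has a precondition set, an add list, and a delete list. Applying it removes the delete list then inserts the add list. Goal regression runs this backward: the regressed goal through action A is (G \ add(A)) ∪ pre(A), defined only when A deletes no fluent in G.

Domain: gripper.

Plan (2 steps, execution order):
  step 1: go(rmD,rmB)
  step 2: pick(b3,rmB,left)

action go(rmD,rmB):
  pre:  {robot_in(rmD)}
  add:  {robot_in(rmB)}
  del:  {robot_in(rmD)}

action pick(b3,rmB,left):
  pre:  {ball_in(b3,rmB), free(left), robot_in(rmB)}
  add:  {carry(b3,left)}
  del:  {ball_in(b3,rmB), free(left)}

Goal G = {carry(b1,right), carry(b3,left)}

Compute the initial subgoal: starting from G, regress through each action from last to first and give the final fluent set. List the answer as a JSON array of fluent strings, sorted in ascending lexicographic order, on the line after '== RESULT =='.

Regress step by step:
  through step 2 (pick(b3,rmB,left)): drop {carry(b3,left)}, keep {carry(b1,right)}, require {ball_in(b3,rmB), free(left), robot_in(rmB)}
    → {ball_in(b3,rmB), carry(b1,right), free(left), robot_in(rmB)}
  through step 1 (go(rmD,rmB)): drop {robot_in(rmB)}, keep {ball_in(b3,rmB), carry(b1,right), free(left)}, require {robot_in(rmD)}
    → {ball_in(b3,rmB), carry(b1,right), free(left), robot_in(rmD)}

== RESULT ==
["ball_in(b3,rmB)", "carry(b1,right)", "free(left)", "robot_in(rmD)"]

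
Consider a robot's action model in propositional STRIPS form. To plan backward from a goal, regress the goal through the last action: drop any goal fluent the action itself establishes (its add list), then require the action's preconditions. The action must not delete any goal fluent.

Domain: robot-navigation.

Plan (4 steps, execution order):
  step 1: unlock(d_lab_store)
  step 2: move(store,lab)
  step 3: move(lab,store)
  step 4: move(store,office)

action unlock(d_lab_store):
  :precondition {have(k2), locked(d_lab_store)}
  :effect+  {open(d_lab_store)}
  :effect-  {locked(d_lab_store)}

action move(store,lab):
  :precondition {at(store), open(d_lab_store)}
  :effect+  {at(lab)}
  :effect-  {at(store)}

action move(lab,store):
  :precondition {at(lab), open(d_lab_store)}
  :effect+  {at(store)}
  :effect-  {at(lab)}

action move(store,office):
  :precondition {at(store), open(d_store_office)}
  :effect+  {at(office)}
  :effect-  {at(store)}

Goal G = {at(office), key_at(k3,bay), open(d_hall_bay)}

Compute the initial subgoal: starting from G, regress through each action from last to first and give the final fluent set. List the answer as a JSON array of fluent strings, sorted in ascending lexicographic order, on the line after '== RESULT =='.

Regress step by step:
  through step 4 (move(store,office)): drop {at(office)}, keep {key_at(k3,bay), open(d_hall_bay)}, require {at(store), open(d_store_office)}
    → {at(store), key_at(k3,bay), open(d_hall_bay), open(d_store_office)}
  through step 3 (move(lab,store)): drop {at(store)}, keep {key_at(k3,bay), open(d_hall_bay), open(d_store_office)}, require {at(lab), open(d_lab_store)}
    → {at(lab), key_at(k3,bay), open(d_hall_bay), open(d_lab_store), open(d_store_office)}
  through step 2 (move(store,lab)): drop {at(lab)}, keep {key_at(k3,bay), open(d_hall_bay), open(d_lab_store), open(d_store_office)}, require {at(store), open(d_lab_store)}
    → {at(store), key_at(k3,bay), open(d_hall_bay), open(d_lab_store), open(d_store_office)}
  through step 1 (unlock(d_lab_store)): drop {open(d_lab_store)}, keep {at(store), key_at(k3,bay), open(d_hall_bay), open(d_store_office)}, require {have(k2), locked(d_lab_store)}
    → {at(store), have(k2), key_at(k3,bay), locked(d_lab_store), open(d_hall_bay), open(d_store_office)}

== RESULT ==
["at(store)", "have(k2)", "key_at(k3,bay)", "locked(d_lab_store)", "open(d_hall_bay)", "open(d_store_office)"]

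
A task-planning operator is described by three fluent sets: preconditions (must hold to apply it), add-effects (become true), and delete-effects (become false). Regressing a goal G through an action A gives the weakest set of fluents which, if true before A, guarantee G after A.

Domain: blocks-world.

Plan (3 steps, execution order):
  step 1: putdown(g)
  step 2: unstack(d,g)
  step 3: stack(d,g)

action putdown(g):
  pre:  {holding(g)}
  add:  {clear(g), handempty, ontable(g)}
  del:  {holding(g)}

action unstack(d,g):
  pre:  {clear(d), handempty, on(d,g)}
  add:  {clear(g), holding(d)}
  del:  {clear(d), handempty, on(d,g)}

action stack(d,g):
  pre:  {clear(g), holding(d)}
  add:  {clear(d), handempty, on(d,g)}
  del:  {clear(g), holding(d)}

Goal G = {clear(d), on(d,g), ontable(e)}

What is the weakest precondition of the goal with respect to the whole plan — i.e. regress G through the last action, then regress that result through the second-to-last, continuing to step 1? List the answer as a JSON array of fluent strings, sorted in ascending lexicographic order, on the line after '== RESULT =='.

Regress step by step:
  through step 3 (stack(d,g)): drop {clear(d), on(d,g)}, keep {ontable(e)}, require {clear(g), holding(d)}
    → {clear(g), holding(d), ontable(e)}
  through step 2 (unstack(d,g)): drop {clear(g), holding(d)}, keep {ontable(e)}, require {clear(d), handempty, on(d,g)}
    → {clear(d), handempty, on(d,g), ontable(e)}
  through step 1 (putdown(g)): drop {handempty}, keep {clear(d), on(d,g), ontable(e)}, require {holding(g)}
    → {clear(d), holding(g), on(d,g), ontable(e)}

== RESULT ==
["clear(d)", "holding(g)", "on(d,g)", "ontable(e)"]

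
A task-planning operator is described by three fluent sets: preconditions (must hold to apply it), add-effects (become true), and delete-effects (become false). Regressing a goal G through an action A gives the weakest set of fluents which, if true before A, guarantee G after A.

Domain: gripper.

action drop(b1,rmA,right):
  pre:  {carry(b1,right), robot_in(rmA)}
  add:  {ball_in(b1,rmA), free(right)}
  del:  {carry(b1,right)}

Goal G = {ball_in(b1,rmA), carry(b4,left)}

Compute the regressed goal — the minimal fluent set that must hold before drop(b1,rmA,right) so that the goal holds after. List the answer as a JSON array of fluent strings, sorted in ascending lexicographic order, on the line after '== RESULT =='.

Regress:
  G ∩ del = {}  (empty — regression defined)
  G \ add = {ball_in(b1,rmA), carry(b4,left)} \ {ball_in(b1,rmA), free(right)} = {carry(b4,left)}
  ∪ pre   = {carry(b4,left)} ∪ {carry(b1,right), robot_in(rmA)}
          = {carry(b1,right), carry(b4,left), robot_in(rmA)}

== RESULT ==
["carry(b1,right)", "carry(b4,left)", "robot_in(rmA)"]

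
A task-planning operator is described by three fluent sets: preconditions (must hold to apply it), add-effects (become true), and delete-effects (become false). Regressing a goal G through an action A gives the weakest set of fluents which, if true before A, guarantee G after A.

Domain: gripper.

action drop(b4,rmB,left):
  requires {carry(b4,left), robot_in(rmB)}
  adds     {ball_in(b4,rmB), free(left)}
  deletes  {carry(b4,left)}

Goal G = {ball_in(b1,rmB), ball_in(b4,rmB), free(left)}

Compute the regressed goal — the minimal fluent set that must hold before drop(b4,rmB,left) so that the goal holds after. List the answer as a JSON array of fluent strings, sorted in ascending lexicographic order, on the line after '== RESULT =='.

Regress:
  G ∩ del = {}  (empty — regression defined)
  G \ add = {ball_in(b1,rmB), ball_in(b4,rmB), free(left)} \ {ball_in(b4,rmB), free(left)} = {ball_in(b1,rmB)}
  ∪ pre   = {ball_in(b1,rmB)} ∪ {carry(b4,left), robot_in(rmB)}
          = {ball_in(b1,rmB), carry(b4,left), robot_in(rmB)}

== RESULT ==
["ball_in(b1,rmB)", "carry(b4,left)", "robot_in(rmB)"]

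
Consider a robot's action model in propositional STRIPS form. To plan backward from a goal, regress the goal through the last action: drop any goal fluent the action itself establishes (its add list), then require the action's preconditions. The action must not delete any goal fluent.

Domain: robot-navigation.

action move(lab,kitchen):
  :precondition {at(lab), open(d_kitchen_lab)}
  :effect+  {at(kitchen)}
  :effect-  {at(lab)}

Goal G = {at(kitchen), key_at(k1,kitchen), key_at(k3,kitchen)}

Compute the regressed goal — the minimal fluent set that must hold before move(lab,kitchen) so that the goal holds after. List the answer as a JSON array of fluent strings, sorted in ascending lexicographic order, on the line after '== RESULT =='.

Compute (G \ add) ∪ pre:
  G ∩ del = {}  (empty — regression defined)
  G \ add = {at(kitchen), key_at(k1,kitchen), key_at(k3,kitchen)} \ {at(kitchen)} = {key_at(k1,kitchen), key_at(k3,kitchen)}
  ∪ pre   = {key_at(k1,kitchen), key_at(k3,kitchen)} ∪ {at(lab), open(d_kitchen_lab)}
          = {at(lab), key_at(k1,kitchen), key_at(k3,kitchen), open(d_kitchen_lab)}

== RESULT ==
["at(lab)", "key_at(k1,kitchen)", "key_at(k3,kitchen)", "open(d_kitchen_lab)"]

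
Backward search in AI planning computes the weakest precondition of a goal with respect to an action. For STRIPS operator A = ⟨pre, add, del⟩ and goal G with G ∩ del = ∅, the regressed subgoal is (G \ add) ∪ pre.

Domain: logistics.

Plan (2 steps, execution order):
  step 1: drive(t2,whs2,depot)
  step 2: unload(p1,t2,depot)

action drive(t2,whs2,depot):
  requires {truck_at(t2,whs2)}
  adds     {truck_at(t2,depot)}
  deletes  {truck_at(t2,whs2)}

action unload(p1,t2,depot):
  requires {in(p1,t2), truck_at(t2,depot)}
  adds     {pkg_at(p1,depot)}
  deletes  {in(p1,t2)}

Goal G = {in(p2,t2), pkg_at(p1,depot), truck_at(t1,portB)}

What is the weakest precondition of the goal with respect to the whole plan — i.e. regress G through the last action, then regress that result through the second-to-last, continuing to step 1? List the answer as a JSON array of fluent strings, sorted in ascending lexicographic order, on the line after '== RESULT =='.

Regress step by step:
  through step 2 (unload(p1,t2,depot)): drop {pkg_at(p1,depot)}, keep {in(p2,t2), truck_at(t1,portB)}, require {in(p1,t2), truck_at(t2,depot)}
    → {in(p1,t2), in(p2,t2), truck_at(t1,portB), truck_at(t2,depot)}
  through step 1 (drive(t2,whs2,depot)): drop {truck_at(t2,depot)}, keep {in(p1,t2), in(p2,t2), truck_at(t1,portB)}, require {truck_at(t2,whs2)}
    → {in(p1,t2), in(p2,t2), truck_at(t1,portB), truck_at(t2,whs2)}

== RESULT ==
["in(p1,t2)", "in(p2,t2)", "truck_at(t1,portB)", "truck_at(t2,whs2)"]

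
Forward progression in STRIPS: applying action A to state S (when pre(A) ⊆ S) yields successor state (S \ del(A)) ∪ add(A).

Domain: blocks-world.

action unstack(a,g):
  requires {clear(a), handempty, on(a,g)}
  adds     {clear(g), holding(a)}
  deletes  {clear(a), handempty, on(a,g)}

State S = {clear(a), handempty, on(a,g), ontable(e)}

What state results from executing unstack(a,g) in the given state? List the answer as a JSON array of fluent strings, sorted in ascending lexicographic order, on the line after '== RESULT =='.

Progress:
  pre ⊆ S: {clear(a), handempty, on(a,g)} ⊆ S  — applicable
  S \ del = {ontable(e)}
  ∪ add   = {clear(g), holding(a), ontable(e)}

== RESULT ==
["clear(g)", "holding(a)", "ontable(e)"]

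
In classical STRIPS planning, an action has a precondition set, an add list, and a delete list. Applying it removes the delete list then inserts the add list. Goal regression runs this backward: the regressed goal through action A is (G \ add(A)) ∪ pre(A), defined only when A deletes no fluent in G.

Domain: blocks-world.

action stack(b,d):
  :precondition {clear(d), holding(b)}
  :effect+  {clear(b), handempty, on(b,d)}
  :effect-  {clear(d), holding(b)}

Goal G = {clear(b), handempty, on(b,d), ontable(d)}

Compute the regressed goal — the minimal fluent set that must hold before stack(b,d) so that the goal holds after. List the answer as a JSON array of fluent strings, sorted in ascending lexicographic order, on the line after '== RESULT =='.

Regress:
  G ∩ del = {}  (empty — regression defined)
  G \ add = {clear(b), handempty, on(b,d), ontable(d)} \ {clear(b), handempty, on(b,d)} = {ontable(d)}
  ∪ pre   = {ontable(d)} ∪ {clear(d), holding(b)}
          = {clear(d), holding(b), ontable(d)}

== RESULT ==
["clear(d)", "holding(b)", "ontable(d)"]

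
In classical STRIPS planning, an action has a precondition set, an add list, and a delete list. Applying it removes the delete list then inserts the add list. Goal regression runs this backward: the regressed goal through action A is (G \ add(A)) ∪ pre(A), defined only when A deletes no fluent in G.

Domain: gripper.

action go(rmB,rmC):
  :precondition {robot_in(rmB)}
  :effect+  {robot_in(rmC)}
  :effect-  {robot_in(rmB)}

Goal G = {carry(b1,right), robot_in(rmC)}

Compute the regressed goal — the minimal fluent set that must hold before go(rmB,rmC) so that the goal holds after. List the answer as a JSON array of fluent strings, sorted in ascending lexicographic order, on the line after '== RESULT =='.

Regress:
  G ∩ del = {}  (empty — regression defined)
  G \ add = {carry(b1,right), robot_in(rmC)} \ {robot_in(rmC)} = {carry(b1,right)}
  ∪ pre   = {carry(b1,right)} ∪ {robot_in(rmB)}
          = {carry(b1,right), robot_in(rmB)}

== RESULT ==
["carry(b1,right)", "robot_in(rmB)"]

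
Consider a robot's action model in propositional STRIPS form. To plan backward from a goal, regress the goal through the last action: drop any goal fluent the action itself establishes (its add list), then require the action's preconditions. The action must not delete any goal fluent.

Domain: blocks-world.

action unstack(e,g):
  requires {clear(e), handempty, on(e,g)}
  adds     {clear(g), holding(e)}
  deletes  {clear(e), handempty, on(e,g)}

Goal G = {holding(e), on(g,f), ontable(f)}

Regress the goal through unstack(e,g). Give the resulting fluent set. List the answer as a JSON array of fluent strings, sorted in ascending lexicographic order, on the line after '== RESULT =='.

Compute (G \ add) ∪ pre:
  G ∩ del = {}  (empty — regression defined)
  G \ add = {holding(e), on(g,f), ontable(f)} \ {clear(g), holding(e)} = {on(g,f), ontable(f)}
  ∪ pre   = {on(g,f), ontable(f)} ∪ {clear(e), handempty, on(e,g)}
          = {clear(e), handempty, on(e,g), on(g,f), ontable(f)}

== RESULT ==
["clear(e)", "handempty", "on(e,g)", "on(g,f)", "ontable(f)"]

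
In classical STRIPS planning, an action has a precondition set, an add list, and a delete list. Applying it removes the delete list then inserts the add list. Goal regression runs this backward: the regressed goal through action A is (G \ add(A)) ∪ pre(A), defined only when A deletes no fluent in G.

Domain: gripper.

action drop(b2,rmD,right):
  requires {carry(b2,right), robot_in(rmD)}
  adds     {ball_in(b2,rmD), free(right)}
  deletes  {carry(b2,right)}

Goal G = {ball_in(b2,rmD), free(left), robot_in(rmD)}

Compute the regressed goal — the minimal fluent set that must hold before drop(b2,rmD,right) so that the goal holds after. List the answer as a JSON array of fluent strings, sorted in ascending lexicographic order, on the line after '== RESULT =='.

Regress:
  G ∩ del = {}  (empty — regression defined)
  G \ add = {ball_in(b2,rmD), free(left), robot_in(rmD)} \ {ball_in(b2,rmD), free(right)} = {free(left), robot_in(rmD)}
  ∪ pre   = {free(left), robot_in(rmD)} ∪ {carry(b2,right), robot_in(rmD)}
          = {carry(b2,right), free(left), robot_in(rmD)}

== RESULT ==
["carry(b2,right)", "free(left)", "robot_in(rmD)"]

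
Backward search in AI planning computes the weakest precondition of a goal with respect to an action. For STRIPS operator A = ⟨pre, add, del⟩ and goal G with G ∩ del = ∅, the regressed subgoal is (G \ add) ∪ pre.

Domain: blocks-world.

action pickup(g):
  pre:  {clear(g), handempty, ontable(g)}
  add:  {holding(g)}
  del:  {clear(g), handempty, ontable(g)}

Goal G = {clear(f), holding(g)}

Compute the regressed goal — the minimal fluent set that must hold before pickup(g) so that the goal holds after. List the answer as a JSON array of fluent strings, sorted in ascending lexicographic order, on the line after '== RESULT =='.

Compute (G \ add) ∪ pre:
  G ∩ del = {}  (empty — regression defined)
  G \ add = {clear(f), holding(g)} \ {holding(g)} = {clear(f)}
  ∪ pre   = {clear(f)} ∪ {clear(g), handempty, ontable(g)}
          = {clear(f), clear(g), handempty, ontable(g)}

== RESULT ==
["clear(f)", "clear(g)", "handempty", "ontable(g)"]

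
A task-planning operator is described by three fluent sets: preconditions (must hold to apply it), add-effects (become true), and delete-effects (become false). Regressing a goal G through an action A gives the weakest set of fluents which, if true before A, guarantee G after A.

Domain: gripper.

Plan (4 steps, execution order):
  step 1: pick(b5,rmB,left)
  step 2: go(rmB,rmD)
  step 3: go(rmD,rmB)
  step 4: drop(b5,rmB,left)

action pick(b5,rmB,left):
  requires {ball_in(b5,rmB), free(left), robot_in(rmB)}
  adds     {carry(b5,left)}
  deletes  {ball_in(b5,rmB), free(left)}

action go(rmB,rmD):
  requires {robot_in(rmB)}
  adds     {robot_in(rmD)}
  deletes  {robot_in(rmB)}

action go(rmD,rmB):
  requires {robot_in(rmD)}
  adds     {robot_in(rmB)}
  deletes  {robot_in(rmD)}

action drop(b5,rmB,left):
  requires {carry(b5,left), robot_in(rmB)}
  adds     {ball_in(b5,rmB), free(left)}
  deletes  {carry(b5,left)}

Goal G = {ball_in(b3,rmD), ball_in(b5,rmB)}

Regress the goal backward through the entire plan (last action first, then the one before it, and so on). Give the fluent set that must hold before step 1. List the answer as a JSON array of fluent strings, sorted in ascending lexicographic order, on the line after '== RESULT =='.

Regress step by step:
  through step 4 (drop(b5,rmB,left)): drop {ball_in(b5,rmB)}, keep {ball_in(b3,rmD)}, require {carry(b5,left), robot_in(rmB)}
    → {ball_in(b3,rmD), carry(b5,left), robot_in(rmB)}
  through step 3 (go(rmD,rmB)): drop {robot_in(rmB)}, keep {ball_in(b3,rmD), carry(b5,left)}, require {robot_in(rmD)}
    → {ball_in(b3,rmD), carry(b5,left), robot_in(rmD)}
  through step 2 (go(rmB,rmD)): drop {robot_in(rmD)}, keep {ball_in(b3,rmD), carry(b5,left)}, require {robot_in(rmB)}
    → {ball_in(b3,rmD), carry(b5,left), robot_in(rmB)}
  through step 1 (pick(b5,rmB,left)): drop {carry(b5,left)}, keep {ball_in(b3,rmD), robot_in(rmB)}, require {ball_in(b5,rmB), free(left), robot_in(rmB)}
    → {ball_in(b3,rmD), ball_in(b5,rmB), free(left), robot_in(rmB)}

== RESULT ==
["ball_in(b3,rmD)", "ball_in(b5,rmB)", "free(left)", "robot_in(rmB)"]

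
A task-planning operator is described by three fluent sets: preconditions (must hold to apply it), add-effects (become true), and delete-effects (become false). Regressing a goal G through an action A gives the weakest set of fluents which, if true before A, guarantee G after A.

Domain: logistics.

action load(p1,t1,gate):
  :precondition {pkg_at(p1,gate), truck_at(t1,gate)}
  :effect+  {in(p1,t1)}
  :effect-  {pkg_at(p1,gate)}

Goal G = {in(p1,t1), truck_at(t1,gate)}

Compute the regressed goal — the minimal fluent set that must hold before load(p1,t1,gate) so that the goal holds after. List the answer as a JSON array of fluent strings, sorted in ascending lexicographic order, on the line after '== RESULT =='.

Regress:
  G ∩ del = {}  (empty — regression defined)
  G \ add = {in(p1,t1), truck_at(t1,gate)} \ {in(p1,t1)} = {truck_at(t1,gate)}
  ∪ pre   = {truck_at(t1,gate)} ∪ {pkg_at(p1,gate), truck_at(t1,gate)}
          = {pkg_at(p1,gate), truck_at(t1,gate)}

== RESULT ==
["pkg_at(p1,gate)", "truck_at(t1,gate)"]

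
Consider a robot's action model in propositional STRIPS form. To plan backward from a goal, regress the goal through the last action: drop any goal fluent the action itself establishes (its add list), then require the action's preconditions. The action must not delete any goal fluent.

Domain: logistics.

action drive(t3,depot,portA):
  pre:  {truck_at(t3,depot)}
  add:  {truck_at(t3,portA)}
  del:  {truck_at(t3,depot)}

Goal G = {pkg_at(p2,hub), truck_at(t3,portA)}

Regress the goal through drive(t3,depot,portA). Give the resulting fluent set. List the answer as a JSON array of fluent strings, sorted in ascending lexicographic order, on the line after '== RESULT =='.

Compute (G \ add) ∪ pre:
  G ∩ del = {}  (empty — regression defined)
  G \ add = {pkg_at(p2,hub), truck_at(t3,portA)} \ {truck_at(t3,portA)} = {pkg_at(p2,hub)}
  ∪ pre   = {pkg_at(p2,hub)} ∪ {truck_at(t3,depot)}
          = {pkg_at(p2,hub), truck_at(t3,depot)}

== RESULT ==
["pkg_at(p2,hub)", "truck_at(t3,depot)"]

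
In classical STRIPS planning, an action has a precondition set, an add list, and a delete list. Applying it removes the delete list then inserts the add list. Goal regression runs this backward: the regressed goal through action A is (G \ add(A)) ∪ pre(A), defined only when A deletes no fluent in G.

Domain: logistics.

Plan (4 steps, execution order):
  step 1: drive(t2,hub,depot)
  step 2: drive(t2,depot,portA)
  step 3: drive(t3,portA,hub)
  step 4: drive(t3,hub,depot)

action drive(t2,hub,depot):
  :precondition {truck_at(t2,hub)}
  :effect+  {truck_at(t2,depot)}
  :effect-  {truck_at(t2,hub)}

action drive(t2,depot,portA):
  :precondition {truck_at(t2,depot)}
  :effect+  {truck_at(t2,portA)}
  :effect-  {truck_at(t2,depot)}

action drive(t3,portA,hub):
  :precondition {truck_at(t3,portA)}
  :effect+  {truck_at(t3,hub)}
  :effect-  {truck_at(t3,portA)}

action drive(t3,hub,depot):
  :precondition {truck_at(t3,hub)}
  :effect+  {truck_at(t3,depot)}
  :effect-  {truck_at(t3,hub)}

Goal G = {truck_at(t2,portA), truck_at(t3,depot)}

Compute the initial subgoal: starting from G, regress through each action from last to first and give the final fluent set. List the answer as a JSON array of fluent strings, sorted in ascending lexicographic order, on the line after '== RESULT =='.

Work backward from the goal:
  through step 4 (drive(t3,hub,depot)): drop {truck_at(t3,depot)}, keep {truck_at(t2,portA)}, require {truck_at(t3,hub)}
    → {truck_at(t2,portA), truck_at(t3,hub)}
  through step 3 (drive(t3,portA,hub)): drop {truck_at(t3,hub)}, keep {truck_at(t2,portA)}, require {truck_at(t3,portA)}
    → {truck_at(t2,portA), truck_at(t3,portA)}
  through step 2 (drive(t2,depot,portA)): drop {truck_at(t2,portA)}, keep {truck_at(t3,portA)}, require {truck_at(t2,depot)}
    → {truck_at(t2,depot), truck_at(t3,portA)}
  through step 1 (drive(t2,hub,depot)): drop {truck_at(t2,depot)}, keep {truck_at(t3,portA)}, require {truck_at(t2,hub)}
    → {truck_at(t2,hub), truck_at(t3,portA)}

== RESULT ==
["truck_at(t2,hub)", "truck_at(t3,portA)"]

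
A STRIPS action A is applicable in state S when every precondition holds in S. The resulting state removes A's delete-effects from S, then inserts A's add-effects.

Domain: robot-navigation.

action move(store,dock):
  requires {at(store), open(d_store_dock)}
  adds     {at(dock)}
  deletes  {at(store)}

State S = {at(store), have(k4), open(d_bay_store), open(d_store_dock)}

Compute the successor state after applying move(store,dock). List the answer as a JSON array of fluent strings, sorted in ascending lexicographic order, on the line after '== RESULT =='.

Compute (S \ del) ∪ add:
  pre ⊆ S: {at(store), open(d_store_dock)} ⊆ S  — applicable
  S \ del = {have(k4), open(d_bay_store), open(d_store_dock)}
  ∪ add   = {at(dock), have(k4), open(d_bay_store), open(d_store_dock)}

== RESULT ==
["at(dock)", "have(k4)", "open(d_bay_store)", "open(d_store_dock)"]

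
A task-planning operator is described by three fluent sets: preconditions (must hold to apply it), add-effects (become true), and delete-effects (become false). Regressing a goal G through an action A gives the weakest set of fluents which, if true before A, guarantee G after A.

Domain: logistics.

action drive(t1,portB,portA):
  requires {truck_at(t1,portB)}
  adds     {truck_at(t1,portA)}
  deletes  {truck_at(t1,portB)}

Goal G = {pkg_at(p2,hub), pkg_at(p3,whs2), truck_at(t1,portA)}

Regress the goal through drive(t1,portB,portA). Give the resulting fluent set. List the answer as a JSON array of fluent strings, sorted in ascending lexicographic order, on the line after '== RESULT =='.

Compute (G \ add) ∪ pre:
  G ∩ del = {}  (empty — regression defined)
  G \ add = {pkg_at(p2,hub), pkg_at(p3,whs2), truck_at(t1,portA)} \ {truck_at(t1,portA)} = {pkg_at(p2,hub), pkg_at(p3,whs2)}
  ∪ pre   = {pkg_at(p2,hub), pkg_at(p3,whs2)} ∪ {truck_at(t1,portB)}
          = {pkg_at(p2,hub), pkg_at(p3,whs2), truck_at(t1,portB)}

== RESULT ==
["pkg_at(p2,hub)", "pkg_at(p3,whs2)", "truck_at(t1,portB)"]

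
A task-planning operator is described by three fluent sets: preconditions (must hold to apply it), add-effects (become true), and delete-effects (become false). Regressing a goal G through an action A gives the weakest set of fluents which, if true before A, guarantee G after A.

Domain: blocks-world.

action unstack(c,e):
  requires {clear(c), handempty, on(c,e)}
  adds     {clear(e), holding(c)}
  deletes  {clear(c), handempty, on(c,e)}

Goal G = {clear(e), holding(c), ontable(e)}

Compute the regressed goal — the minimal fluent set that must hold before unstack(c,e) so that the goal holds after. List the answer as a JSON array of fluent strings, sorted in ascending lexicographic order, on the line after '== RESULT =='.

Regress:
  G ∩ del = {}  (empty — regression defined)
  G \ add = {clear(e), holding(c), ontable(e)} \ {clear(e), holding(c)} = {ontable(e)}
  ∪ pre   = {ontable(e)} ∪ {clear(c), handempty, on(c,e)}
          = {clear(c), handempty, on(c,e), ontable(e)}

== RESULT ==
["clear(c)", "handempty", "on(c,e)", "ontable(e)"]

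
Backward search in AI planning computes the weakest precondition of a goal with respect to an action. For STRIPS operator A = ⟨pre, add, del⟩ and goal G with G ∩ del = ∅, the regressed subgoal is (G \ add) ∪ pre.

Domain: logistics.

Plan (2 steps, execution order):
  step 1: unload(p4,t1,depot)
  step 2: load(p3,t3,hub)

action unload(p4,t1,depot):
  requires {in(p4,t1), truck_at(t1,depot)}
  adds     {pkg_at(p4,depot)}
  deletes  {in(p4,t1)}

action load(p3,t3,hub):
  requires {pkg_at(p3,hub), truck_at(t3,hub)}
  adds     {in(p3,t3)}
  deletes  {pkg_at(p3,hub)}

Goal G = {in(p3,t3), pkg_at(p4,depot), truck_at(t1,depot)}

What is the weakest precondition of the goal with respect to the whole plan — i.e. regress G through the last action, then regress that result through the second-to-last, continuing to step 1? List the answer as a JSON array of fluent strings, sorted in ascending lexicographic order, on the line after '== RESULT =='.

Work backward from the goal:
  through step 2 (load(p3,t3,hub)): drop {in(p3,t3)}, keep {pkg_at(p4,depot), truck_at(t1,depot)}, require {pkg_at(p3,hub), truck_at(t3,hub)}
    → {pkg_at(p3,hub), pkg_at(p4,depot), truck_at(t1,depot), truck_at(t3,hub)}
  through step 1 (unload(p4,t1,depot)): drop {pkg_at(p4,depot)}, keep {pkg_at(p3,hub), truck_at(t1,depot), truck_at(t3,hub)}, require {in(p4,t1), truck_at(t1,depot)}
    → {in(p4,t1), pkg_at(p3,hub), truck_at(t1,depot), truck_at(t3,hub)}

== RESULT ==
["in(p4,t1)", "pkg_at(p3,hub)", "truck_at(t1,depot)", "truck_at(t3,hub)"]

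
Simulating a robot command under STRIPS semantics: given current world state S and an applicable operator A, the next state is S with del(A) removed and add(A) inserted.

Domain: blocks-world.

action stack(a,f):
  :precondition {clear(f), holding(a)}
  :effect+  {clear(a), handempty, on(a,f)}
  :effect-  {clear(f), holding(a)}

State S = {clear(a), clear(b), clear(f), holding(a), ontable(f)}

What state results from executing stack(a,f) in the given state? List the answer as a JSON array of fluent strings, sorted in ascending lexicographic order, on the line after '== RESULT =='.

Compute (S \ del) ∪ add:
  pre ⊆ S: {clear(f), holding(a)} ⊆ S  — applicable
  S \ del = {clear(a), clear(b), ontable(f)}
  ∪ add   = {clear(a), clear(b), handempty, on(a,f), ontable(f)}

== RESULT ==
["clear(a)", "clear(b)", "handempty", "on(a,f)", "ontable(f)"]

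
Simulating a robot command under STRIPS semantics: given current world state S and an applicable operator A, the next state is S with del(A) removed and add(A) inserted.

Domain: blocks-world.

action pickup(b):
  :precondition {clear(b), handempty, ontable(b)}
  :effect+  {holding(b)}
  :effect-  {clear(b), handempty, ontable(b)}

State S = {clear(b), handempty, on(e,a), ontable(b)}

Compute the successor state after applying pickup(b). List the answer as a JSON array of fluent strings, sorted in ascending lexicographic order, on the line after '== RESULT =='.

Progress:
  pre ⊆ S: {clear(b), handempty, ontable(b)} ⊆ S  — applicable
  S \ del = {on(e,a)}
  ∪ add   = {holding(b), on(e,a)}

== RESULT ==
["holding(b)", "on(e,a)"]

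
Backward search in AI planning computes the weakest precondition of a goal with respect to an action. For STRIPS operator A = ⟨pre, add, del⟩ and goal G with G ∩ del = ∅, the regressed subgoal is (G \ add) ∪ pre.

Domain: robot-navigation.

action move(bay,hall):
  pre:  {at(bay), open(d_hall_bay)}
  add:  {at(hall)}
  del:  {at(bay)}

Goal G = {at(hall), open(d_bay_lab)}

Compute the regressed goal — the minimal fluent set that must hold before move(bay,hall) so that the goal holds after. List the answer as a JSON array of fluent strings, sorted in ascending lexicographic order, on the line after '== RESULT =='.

Regress:
  G ∩ del = {}  (empty — regression defined)
  G \ add = {at(hall), open(d_bay_lab)} \ {at(hall)} = {open(d_bay_lab)}
  ∪ pre   = {open(d_bay_lab)} ∪ {at(bay), open(d_hall_bay)}
          = {at(bay), open(d_bay_lab), open(d_hall_bay)}

== RESULT ==
["at(bay)", "open(d_bay_lab)", "open(d_hall_bay)"]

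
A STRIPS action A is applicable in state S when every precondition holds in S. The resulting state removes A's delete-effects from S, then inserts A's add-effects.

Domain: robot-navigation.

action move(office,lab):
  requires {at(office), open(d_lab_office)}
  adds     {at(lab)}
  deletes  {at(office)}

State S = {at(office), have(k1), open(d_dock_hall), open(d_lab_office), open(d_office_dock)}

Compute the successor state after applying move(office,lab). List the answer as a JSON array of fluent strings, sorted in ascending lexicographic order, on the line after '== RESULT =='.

Progress:
  pre ⊆ S: {at(office), open(d_lab_office)} ⊆ S  — applicable
  S \ del = {have(k1), open(d_dock_hall), open(d_lab_office), open(d_office_dock)}
  ∪ add   = {at(lab), have(k1), open(d_dock_hall), open(d_lab_office), open(d_office_dock)}

== RESULT ==
["at(lab)", "have(k1)", "open(d_dock_hall)", "open(d_lab_office)", "open(d_office_dock)"]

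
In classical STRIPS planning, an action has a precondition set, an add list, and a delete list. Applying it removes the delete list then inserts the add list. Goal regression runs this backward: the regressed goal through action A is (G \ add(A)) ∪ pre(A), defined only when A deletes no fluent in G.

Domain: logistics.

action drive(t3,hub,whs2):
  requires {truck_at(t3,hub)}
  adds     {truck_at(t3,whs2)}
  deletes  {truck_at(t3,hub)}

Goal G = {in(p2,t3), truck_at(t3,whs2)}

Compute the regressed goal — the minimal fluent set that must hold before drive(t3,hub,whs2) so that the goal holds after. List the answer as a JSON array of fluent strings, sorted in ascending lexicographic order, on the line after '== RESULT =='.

Regress:
  G ∩ del = {}  (empty — regression defined)
  G \ add = {in(p2,t3), truck_at(t3,whs2)} \ {truck_at(t3,whs2)} = {in(p2,t3)}
  ∪ pre   = {in(p2,t3)} ∪ {truck_at(t3,hub)}
          = {in(p2,t3), truck_at(t3,hub)}

== RESULT ==
["in(p2,t3)", "truck_at(t3,hub)"]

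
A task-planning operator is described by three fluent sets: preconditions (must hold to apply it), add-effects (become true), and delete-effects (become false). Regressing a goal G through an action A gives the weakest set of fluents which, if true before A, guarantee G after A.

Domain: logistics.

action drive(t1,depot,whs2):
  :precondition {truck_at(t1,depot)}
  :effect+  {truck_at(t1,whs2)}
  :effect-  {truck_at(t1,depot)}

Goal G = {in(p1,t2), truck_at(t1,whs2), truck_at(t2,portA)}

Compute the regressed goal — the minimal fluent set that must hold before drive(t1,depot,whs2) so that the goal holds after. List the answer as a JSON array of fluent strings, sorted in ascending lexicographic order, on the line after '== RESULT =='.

Regress:
  G ∩ del = {}  (empty — regression defined)
  G \ add = {in(p1,t2), truck_at(t1,whs2), truck_at(t2,portA)} \ {truck_at(t1,whs2)} = {in(p1,t2), truck_at(t2,portA)}
  ∪ pre   = {in(p1,t2), truck_at(t2,portA)} ∪ {truck_at(t1,depot)}
          = {in(p1,t2), truck_at(t1,depot), truck_at(t2,portA)}

== RESULT ==
["in(p1,t2)", "truck_at(t1,depot)", "truck_at(t2,portA)"]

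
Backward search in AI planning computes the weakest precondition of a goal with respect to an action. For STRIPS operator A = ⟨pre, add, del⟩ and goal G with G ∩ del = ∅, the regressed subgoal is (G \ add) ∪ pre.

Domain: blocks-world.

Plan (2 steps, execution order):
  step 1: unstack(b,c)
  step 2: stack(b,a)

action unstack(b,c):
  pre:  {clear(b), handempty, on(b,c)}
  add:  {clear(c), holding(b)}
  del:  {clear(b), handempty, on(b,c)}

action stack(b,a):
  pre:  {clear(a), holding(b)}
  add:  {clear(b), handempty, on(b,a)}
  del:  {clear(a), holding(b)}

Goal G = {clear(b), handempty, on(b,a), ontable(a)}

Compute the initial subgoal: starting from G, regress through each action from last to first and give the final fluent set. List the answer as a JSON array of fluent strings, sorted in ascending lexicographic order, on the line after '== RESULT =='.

Work backward from the goal:
  through step 2 (stack(b,a)): drop {clear(b), handempty, on(b,a)}, keep {ontable(a)}, require {clear(a), holding(b)}
    → {clear(a), holding(b), ontable(a)}
  through step 1 (unstack(b,c)): drop {holding(b)}, keep {clear(a), ontable(a)}, require {clear(b), handempty, on(b,c)}
    → {clear(a), clear(b), handempty, on(b,c), ontable(a)}

== RESULT ==
["clear(a)", "clear(b)", "handempty", "on(b,c)", "ontable(a)"]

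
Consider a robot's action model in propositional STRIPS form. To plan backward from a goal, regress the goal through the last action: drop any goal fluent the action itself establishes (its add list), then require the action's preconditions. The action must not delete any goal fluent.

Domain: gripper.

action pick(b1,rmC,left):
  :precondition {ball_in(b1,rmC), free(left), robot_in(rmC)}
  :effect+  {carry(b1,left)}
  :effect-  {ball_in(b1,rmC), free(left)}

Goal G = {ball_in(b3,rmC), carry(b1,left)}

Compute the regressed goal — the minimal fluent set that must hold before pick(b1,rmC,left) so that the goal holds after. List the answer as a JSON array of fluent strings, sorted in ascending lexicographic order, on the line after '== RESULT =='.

Compute (G \ add) ∪ pre:
  G ∩ del = {}  (empty — regression defined)
  G \ add = {ball_in(b3,rmC), carry(b1,left)} \ {carry(b1,left)} = {ball_in(b3,rmC)}
  ∪ pre   = {ball_in(b3,rmC)} ∪ {ball_in(b1,rmC), free(left), robot_in(rmC)}
          = {ball_in(b1,rmC), ball_in(b3,rmC), free(left), robot_in(rmC)}

== RESULT ==
["ball_in(b1,rmC)", "ball_in(b3,rmC)", "free(left)", "robot_in(rmC)"]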